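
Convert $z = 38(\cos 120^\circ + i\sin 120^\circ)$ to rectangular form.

a = r cos θ = 38 * -1/2 = -19
b = r sin θ = 38 * sqrt(3)/2 = 19*sqrt(3)
z = -19 + 19*sqrt(3)i


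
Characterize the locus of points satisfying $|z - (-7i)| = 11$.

|z - z0| = r describes a circle centered at z0 with radius r
Here z0 = -7i and r = 11
Locus: Circle centered at (0, -7) with radius 11


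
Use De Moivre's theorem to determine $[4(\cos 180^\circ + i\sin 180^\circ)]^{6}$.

By De Moivre: z^n = r^n(cos(nθ) + i sin(nθ))
= 4^6(cos(6*180°) + i sin(6*180°))
= 4096(cos 0° + i sin 0°)
= 4096


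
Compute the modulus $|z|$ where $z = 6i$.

|z| = sqrt(a^2 + b^2) = sqrt(0^2 + 6^2) = sqrt(36) = 6


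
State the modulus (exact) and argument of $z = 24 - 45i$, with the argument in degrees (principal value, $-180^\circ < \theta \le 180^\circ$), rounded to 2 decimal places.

|z| = sqrt(24^2 + (-45)^2) = 51
arg(z) = arctan(b/a) = arctan(-45/24) (quadrant-adjusted) = -61.93°


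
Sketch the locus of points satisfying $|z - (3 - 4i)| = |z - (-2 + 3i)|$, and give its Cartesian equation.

|z - z1| = |z - z2| means z is equidistant from z1 and z2,
i.e. the perpendicular bisector of the segment from (3, -4) to (-2, 3) (midpoint (1/2, -1/2)).
With z = x + yi, square both sides:
(x - 3)^2 + (y - (-4))^2 = (x - (-2))^2 + (y - 3)^2
The x^2 and y^2 terms cancel: -10x + 14y = 13 - 25 = -12
Simplify: 5x - 7y = 6
Locus: Perpendicular bisector of the segment from (3, -4) to (-2, 3): the line 5x - 7y = 6


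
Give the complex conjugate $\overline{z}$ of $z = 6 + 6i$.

If z = a + bi, then conjugate(z) = a - bi
conjugate(6 + 6i) = 6 - 6i


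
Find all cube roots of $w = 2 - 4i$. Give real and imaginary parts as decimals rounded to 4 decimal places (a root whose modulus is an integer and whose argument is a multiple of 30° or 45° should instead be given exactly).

|w| = sqrt(20) ≈ 4.472136, arg(w) ≈ 296.565051°
Root modulus = sqrt(20)^(1/3) ≈ 1.647549
Root arguments: θ_k = (arg(w) + 360°k)/3 for k = 0, 1, ..., 2
Compute each root as (root modulus)(cos θ_k + i sin θ_k) using full-precision intermediates, then round to 4 decimal places.
Roots: -0.2536 + 1.6279i, -1.2830 - 1.0336i, 1.5366 - 0.5943i


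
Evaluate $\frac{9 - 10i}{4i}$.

Multiply numerator and denominator by conjugate (-4i):
= (9 - 10i)(-4i) / (0^2 + 4^2)
= (-40 - 36i) / 16
Divide through by 4: (-10 - 9i) / 4
= -5/2 - (9/4)i


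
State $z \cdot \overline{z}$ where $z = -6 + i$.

z * conjugate(z) = |z|^2 = a^2 + b^2
= (-6)^2 + 1^2 = 37


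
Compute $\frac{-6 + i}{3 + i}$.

Multiply numerator and denominator by conjugate (3 - i):
= (-6 + i)(3 - i) / (3^2 + 1^2)
= (-17 + 9i) / 10
= -17/10 + (9/10)i


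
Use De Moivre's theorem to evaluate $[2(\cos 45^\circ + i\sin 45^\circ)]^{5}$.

By De Moivre: z^n = r^n(cos(nθ) + i sin(nθ))
= 2^5(cos(5*45°) + i sin(5*45°))
= 32(cos 225° + i sin 225°)
= -16*sqrt(2) - 16*sqrt(2)i


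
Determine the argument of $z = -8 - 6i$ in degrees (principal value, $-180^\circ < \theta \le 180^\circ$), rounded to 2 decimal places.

θ = arctan(b/a) = arctan(-6/-8) (quadrant-adjusted) = -143.13°


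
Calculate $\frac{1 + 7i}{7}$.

Divisor is real, so divide each part by 7:
= 1/7 + i


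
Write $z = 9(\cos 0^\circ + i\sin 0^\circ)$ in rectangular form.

a = r cos θ = 9 * 1 = 9
b = r sin θ = 9 * 0 = 0
z = 9


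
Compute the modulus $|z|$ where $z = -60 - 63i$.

|z| = sqrt(a^2 + b^2) = sqrt((-60)^2 + (-63)^2) = sqrt(7569) = 87


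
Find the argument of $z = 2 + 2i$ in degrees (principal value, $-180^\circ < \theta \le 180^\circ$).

θ = arctan(b/a) = arctan(2/2) (quadrant-adjusted) = 45°


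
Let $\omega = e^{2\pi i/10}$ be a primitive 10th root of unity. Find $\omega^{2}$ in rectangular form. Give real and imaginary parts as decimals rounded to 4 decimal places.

ω^2 = e^(2πi·2/10) = e^(i·2π/5)
= cos(2π/5) + i sin(2π/5)
= 0.3090 + 0.9511i


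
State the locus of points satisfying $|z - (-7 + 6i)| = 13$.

|z - z0| = r describes a circle centered at z0 with radius r
Here z0 = -7 + 6i and r = 13
Locus: Circle centered at (-7, 6) with radius 13


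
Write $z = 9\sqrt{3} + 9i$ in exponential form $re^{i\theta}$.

r = |z| = sqrt((9*sqrt(3))^2 + (9)^2) = sqrt(243 + 81) = sqrt(324) = 18
θ = arctan(b/a) = arctan(9/15.5885) (quadrant-adjusted) = 30° = π/6
z = 18e^(i*π/6)


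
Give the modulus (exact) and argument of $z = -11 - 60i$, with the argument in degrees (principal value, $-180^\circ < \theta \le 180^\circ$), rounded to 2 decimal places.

|z| = sqrt((-11)^2 + (-60)^2) = 61
arg(z) = arctan(b/a) = arctan(-60/-11) (quadrant-adjusted) = -100.39°


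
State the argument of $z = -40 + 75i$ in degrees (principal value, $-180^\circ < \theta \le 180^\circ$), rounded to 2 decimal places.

θ = arctan(b/a) = arctan(75/-40) (quadrant-adjusted) = 118.07°


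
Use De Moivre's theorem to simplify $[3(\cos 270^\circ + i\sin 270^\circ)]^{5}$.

By De Moivre: z^n = r^n(cos(nθ) + i sin(nθ))
= 3^5(cos(5*270°) + i sin(5*270°))
= 243(cos 270° + i sin 270°)
= -243i


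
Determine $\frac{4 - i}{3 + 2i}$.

Multiply numerator and denominator by conjugate (3 - 2i):
= (4 - i)(3 - 2i) / (3^2 + 2^2)
= (10 - 11i) / 13
= 10/13 - (11/13)i


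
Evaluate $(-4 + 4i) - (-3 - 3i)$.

(-4 - (-3)) + (4 - (-3))i = -1 + 7i


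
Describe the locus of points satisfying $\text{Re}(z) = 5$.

Re(z) = x where z = x + yi; the equation x = 5 is satisfied by all points with that x-coordinate
Locus: Vertical line x = 5


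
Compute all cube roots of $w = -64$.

|w| = 64, arg(w) = 180°
Root modulus = 64^(1/3) = 4
Root arguments: θ_k = (180° + 360°k)/3 for k = 0, 1, ..., 2
Roots: 2 + 2*sqrt(3)i, -4, 2 - 2*sqrt(3)i


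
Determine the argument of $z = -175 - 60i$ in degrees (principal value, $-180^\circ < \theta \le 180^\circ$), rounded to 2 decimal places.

θ = arctan(b/a) = arctan(-60/-175) (quadrant-adjusted) = -161.08°


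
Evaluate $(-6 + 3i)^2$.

(a + bi)^2 = a^2 - b^2 + 2abi
= (-6)^2 - 3^2 + 2*(-6)*3i
= 27 - 36i


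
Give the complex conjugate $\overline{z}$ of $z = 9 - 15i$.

If z = a + bi, then conjugate(z) = a - bi
conjugate(9 - 15i) = 9 + 15i


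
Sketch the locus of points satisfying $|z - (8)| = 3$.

|z - z0| = r describes a circle centered at z0 with radius r
Here z0 = 8 and r = 3
Locus: Circle centered at (8, 0) with radius 3


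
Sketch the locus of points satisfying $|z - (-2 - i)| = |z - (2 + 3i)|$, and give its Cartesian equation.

|z - z1| = |z - z2| means z is equidistant from z1 and z2,
i.e. the perpendicular bisector of the segment from (-2, -1) to (2, 3) (midpoint (0, 1)).
With z = x + yi, square both sides:
(x - (-2))^2 + (y - (-1))^2 = (x - 2)^2 + (y - 3)^2
The x^2 and y^2 terms cancel: 8x + 8y = 13 - 5 = 8
Simplify: x + y = 1
Locus: Perpendicular bisector of the segment from (-2, -1) to (2, 3): the line x + y = 1


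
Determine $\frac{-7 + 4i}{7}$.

Divisor is real, so divide each part by 7:
= -1 + (4/7)i


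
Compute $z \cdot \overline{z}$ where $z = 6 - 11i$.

z * conjugate(z) = |z|^2 = a^2 + b^2
= 6^2 + (-11)^2 = 157


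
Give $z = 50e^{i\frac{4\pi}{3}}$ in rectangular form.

a = r cos θ = 50 * -1/2 = -25
b = r sin θ = 50 * -sqrt(3)/2 = -25*sqrt(3)
z = -25 - 25*sqrt(3)i


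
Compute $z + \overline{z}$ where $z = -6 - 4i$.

z + conjugate(z) = (a + bi) + (a - bi) = 2a
= 2 * (-6) = -12


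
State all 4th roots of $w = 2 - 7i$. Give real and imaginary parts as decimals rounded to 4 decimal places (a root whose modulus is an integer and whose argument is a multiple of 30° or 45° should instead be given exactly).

|w| = sqrt(53) ≈ 7.280110, arg(w) ≈ 285.945396°
Root modulus = sqrt(53)^(1/4) ≈ 1.642610
Root arguments: θ_k = (arg(w) + 360°k)/4 for k = 0, 1, ..., 3
Compute each root as (root modulus)(cos θ_k + i sin θ_k) using full-precision intermediates, then round to 4 decimal places.
Roots: 0.5216 + 1.5576i, -1.5576 + 0.5216i, -0.5216 - 1.5576i, 1.5576 - 0.5216i


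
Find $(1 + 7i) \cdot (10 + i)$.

(a1*a2 - b1*b2) + (a1*b2 + b1*a2)i
= (10 - 7) + (1 + 70)i
= 3 + 71i


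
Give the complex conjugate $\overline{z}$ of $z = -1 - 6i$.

If z = a + bi, then conjugate(z) = a - bi
conjugate(-1 - 6i) = -1 + 6i


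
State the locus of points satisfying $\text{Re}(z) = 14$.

Re(z) = x where z = x + yi; the equation x = 14 is satisfied by all points with that x-coordinate
Locus: Vertical line x = 14


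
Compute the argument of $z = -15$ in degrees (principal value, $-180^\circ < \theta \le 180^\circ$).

b = 0 and a < 0, so z lies on the negative real axis: θ = 180°


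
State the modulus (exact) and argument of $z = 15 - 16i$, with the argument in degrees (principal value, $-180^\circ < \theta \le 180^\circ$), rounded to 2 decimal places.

|z| = sqrt(15^2 + (-16)^2) = sqrt(481)
arg(z) = arctan(b/a) = arctan(-16/15) (quadrant-adjusted) = -46.85°


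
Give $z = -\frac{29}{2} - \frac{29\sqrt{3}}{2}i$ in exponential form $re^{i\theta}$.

r = |z| = sqrt((-29/2)^2 + (-29*sqrt(3)/2)^2) = sqrt(841/4 + 2523/4) = sqrt(841) = 29
θ = arctan(b/a) = arctan(-25.1147/-14.5) (quadrant-adjusted) = -120° = -2π/3
z = 29e^(-i*2π/3)


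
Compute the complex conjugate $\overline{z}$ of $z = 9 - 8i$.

If z = a + bi, then conjugate(z) = a - bi
conjugate(9 - 8i) = 9 + 8i


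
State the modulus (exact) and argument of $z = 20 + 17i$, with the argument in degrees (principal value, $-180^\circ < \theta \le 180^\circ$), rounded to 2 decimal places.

|z| = sqrt(20^2 + 17^2) = sqrt(689)
arg(z) = arctan(b/a) = arctan(17/20) (quadrant-adjusted) = 40.36°


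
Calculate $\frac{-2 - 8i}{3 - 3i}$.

Multiply numerator and denominator by conjugate (3 + 3i):
= (-2 - 8i)(3 + 3i) / (3^2 + (-3)^2)
= (18 - 30i) / 18
Divide through by 6: (3 - 5i) / 3
= 1 - (5/3)i


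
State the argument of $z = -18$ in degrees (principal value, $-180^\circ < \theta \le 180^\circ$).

b = 0 and a < 0, so z lies on the negative real axis: θ = 180°


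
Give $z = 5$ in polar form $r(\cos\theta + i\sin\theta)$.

r = |z| = sqrt(a^2 + b^2) = sqrt((5)^2 + (0)^2) = sqrt(25 + 0) = sqrt(25) = 5
b = 0 and a > 0, so z lies on the positive real axis: θ = 0°
z = 5(cos 0° + i sin 0°)


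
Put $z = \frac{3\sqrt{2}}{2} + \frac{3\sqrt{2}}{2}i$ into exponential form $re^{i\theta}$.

r = |z| = sqrt((3*sqrt(2)/2)^2 + (3*sqrt(2)/2)^2) = sqrt(9/2 + 9/2) = sqrt(9) = 3
θ = arctan(b/a) = arctan(2.1213/2.1213) (quadrant-adjusted) = 45° = π/4
z = 3e^(i*π/4)


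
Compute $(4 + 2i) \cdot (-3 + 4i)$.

(a1*a2 - b1*b2) + (a1*b2 + b1*a2)i
= (-12 - 8) + (16 + (-6))i
= -20 + 10i


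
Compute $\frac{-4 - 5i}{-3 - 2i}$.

Multiply numerator and denominator by conjugate (-3 + 2i):
= (-4 - 5i)(-3 + 2i) / ((-3)^2 + (-2)^2)
= (22 + 7i) / 13
= 22/13 + (7/13)i


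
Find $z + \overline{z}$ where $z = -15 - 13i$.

z + conjugate(z) = (a + bi) + (a - bi) = 2a
= 2 * (-15) = -30


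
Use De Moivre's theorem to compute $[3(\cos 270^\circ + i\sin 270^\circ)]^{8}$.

By De Moivre: z^n = r^n(cos(nθ) + i sin(nθ))
= 3^8(cos(8*270°) + i sin(8*270°))
= 6561(cos 0° + i sin 0°)
= 6561


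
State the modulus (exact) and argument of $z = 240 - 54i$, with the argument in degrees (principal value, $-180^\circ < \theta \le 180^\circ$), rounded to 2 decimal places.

|z| = sqrt(240^2 + (-54)^2) = 246
arg(z) = arctan(b/a) = arctan(-54/240) (quadrant-adjusted) = -12.68°


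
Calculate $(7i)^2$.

(a + bi)^2 = a^2 - b^2 + 2abi
= 0^2 - 7^2 + 2*0*7i
= -49


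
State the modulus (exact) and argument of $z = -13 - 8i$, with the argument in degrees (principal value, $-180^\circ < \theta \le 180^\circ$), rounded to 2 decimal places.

|z| = sqrt((-13)^2 + (-8)^2) = sqrt(233)
arg(z) = arctan(b/a) = arctan(-8/-13) (quadrant-adjusted) = -148.39°


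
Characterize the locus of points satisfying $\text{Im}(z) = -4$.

Im(z) = y where z = x + yi; the equation y = -4 is satisfied by all points with that y-coordinate
Locus: Horizontal line y = -4


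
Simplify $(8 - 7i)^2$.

(a + bi)^2 = a^2 - b^2 + 2abi
= 8^2 - (-7)^2 + 2*8*(-7)i
= 15 - 112i


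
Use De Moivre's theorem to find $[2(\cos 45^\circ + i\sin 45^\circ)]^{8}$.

By De Moivre: z^n = r^n(cos(nθ) + i sin(nθ))
= 2^8(cos(8*45°) + i sin(8*45°))
= 256(cos 0° + i sin 0°)
= 256


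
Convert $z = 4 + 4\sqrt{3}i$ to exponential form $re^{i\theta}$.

r = |z| = sqrt((4)^2 + (4*sqrt(3))^2) = sqrt(16 + 48) = sqrt(64) = 8
θ = arctan(b/a) = arctan(6.9282/4) (quadrant-adjusted) = 60° = π/3
z = 8e^(i*π/3)


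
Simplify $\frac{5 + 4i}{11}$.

Divisor is real, so divide each part by 11:
= 5/11 + (4/11)i


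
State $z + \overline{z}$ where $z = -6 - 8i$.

z + conjugate(z) = (a + bi) + (a - bi) = 2a
= 2 * (-6) = -12


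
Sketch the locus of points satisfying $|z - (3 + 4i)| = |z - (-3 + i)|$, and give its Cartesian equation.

|z - z1| = |z - z2| means z is equidistant from z1 and z2,
i.e. the perpendicular bisector of the segment from (3, 4) to (-3, 1) (midpoint (0, 5/2)).
With z = x + yi, square both sides:
(x - 3)^2 + (y - 4)^2 = (x - (-3))^2 + (y - 1)^2
The x^2 and y^2 terms cancel: -12x + (-6)y = 10 - 25 = -15
Simplify: 4x + 2y = 5
Locus: Perpendicular bisector of the segment from (3, 4) to (-3, 1): the line 4x + 2y = 5


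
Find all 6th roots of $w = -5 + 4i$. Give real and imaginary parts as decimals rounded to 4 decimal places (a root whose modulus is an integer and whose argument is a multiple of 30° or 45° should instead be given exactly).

|w| = sqrt(41) ≈ 6.403124, arg(w) ≈ 141.340192°
Root modulus = sqrt(41)^(1/6) ≈ 1.362695
Root arguments: θ_k = (arg(w) + 360°k)/6 for k = 0, 1, ..., 5
Compute each root as (root modulus)(cos θ_k + i sin θ_k) using full-precision intermediates, then round to 4 decimal places.
Roots: 1.2491 + 0.5446i, 0.1529 + 1.3541i, -1.0962 + 0.8095i, -1.2491 - 0.5446i, -0.1529 - 1.3541i, 1.0962 - 0.8095i


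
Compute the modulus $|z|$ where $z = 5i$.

|z| = sqrt(a^2 + b^2) = sqrt(0^2 + 5^2) = sqrt(25) = 5


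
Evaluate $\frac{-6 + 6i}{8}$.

Divisor is real, so divide each part by 8:
= -3/4 + (3/4)i


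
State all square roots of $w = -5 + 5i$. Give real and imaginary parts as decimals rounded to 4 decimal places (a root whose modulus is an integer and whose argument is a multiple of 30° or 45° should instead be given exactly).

|w| = sqrt(50) ≈ 7.071068, arg(w) = 135°
Root modulus = sqrt(50)^(1/2) ≈ 2.659148
Root arguments: θ_k = (135° + 360°k)/2 for k = 0, 1, ..., 1
Compute each root as (root modulus)(cos θ_k + i sin θ_k) using full-precision intermediates, then round to 4 decimal places.
Roots: 1.0176 + 2.4567i, -1.0176 - 2.4567i


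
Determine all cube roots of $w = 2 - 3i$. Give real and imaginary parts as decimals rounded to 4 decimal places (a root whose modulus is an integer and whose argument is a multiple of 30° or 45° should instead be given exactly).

|w| = sqrt(13) ≈ 3.605551, arg(w) ≈ 303.690068°
Root modulus = sqrt(13)^(1/3) ≈ 1.533406
Root arguments: θ_k = (arg(w) + 360°k)/3 for k = 0, 1, ..., 2
Compute each root as (root modulus)(cos θ_k + i sin θ_k) using full-precision intermediates, then round to 4 decimal places.
Roots: -0.2986 + 1.5040i, -1.1532 - 1.0106i, 1.4519 - 0.4934i


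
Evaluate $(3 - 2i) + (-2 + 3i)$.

(3 + (-2)) + (-2 + 3)i = 1 + i


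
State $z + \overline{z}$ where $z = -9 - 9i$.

z + conjugate(z) = (a + bi) + (a - bi) = 2a
= 2 * (-9) = -18


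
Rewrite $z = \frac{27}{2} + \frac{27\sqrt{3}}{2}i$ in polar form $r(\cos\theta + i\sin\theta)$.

r = |z| = sqrt(a^2 + b^2) = sqrt((27/2)^2 + (27*sqrt(3)/2)^2) = sqrt(729/4 + 2187/4) = sqrt(729) = 27
θ = arctan(b/a) = arctan(23.3827/13.5) (quadrant-adjusted) = 60°
z = 27(cos 60° + i sin 60°)


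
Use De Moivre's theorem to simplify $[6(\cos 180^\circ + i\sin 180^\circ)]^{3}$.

By De Moivre: z^n = r^n(cos(nθ) + i sin(nθ))
= 6^3(cos(3*180°) + i sin(3*180°))
= 216(cos 180° + i sin 180°)
= -216


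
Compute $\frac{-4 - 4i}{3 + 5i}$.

Multiply numerator and denominator by conjugate (3 - 5i):
= (-4 - 4i)(3 - 5i) / (3^2 + 5^2)
= (-32 + 8i) / 34
Divide through by 2: (-16 + 4i) / 17
= -16/17 + (4/17)i


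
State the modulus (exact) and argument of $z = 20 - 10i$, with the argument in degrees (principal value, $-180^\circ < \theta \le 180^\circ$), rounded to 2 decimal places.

|z| = sqrt(20^2 + (-10)^2) = sqrt(500)
arg(z) = arctan(b/a) = arctan(-10/20) (quadrant-adjusted) = -26.57°


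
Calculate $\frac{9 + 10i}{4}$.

Divisor is real, so divide each part by 4:
= 9/4 + (5/2)i


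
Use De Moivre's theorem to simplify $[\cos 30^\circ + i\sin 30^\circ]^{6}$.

By De Moivre: z^n = r^n(cos(nθ) + i sin(nθ))
= 1^6(cos(6*30°) + i sin(6*30°))
= 1(cos 180° + i sin 180°)
= -1


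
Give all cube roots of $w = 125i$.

|w| = 125, arg(w) = 90°
Root modulus = 125^(1/3) = 5
Root arguments: θ_k = (90° + 360°k)/3 for k = 0, 1, ..., 2
Roots: 5*sqrt(3)/2 + (5/2)i, -5*sqrt(3)/2 + (5/2)i, -5i


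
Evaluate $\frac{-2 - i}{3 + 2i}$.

Multiply numerator and denominator by conjugate (3 - 2i):
= (-2 - i)(3 - 2i) / (3^2 + 2^2)
= (-8 + i) / 13
= -8/13 + (1/13)i


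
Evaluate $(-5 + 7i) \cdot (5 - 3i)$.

(a1*a2 - b1*b2) + (a1*b2 + b1*a2)i
= (-25 - (-21)) + (15 + 35)i
= -4 + 50i


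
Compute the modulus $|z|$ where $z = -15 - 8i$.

|z| = sqrt(a^2 + b^2) = sqrt((-15)^2 + (-8)^2) = sqrt(289) = 17


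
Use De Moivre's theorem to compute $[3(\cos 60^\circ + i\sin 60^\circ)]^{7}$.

By De Moivre: z^n = r^n(cos(nθ) + i sin(nθ))
= 3^7(cos(7*60°) + i sin(7*60°))
= 2187(cos 60° + i sin 60°)
= 2187/2 + (2187*sqrt(3)/2)i


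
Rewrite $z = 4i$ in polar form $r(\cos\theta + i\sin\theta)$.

r = |z| = sqrt(a^2 + b^2) = sqrt((0)^2 + (4)^2) = sqrt(0 + 16) = sqrt(16) = 4
a = 0 and b > 0, so z lies on the positive imaginary axis: θ = 90°
z = 4(cos 90° + i sin 90°)


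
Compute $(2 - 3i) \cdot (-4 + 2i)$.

(a1*a2 - b1*b2) + (a1*b2 + b1*a2)i
= (-8 - (-6)) + (4 + 12)i
= -2 + 16i


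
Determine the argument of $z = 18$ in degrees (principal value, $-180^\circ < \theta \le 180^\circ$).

b = 0 and a > 0, so z lies on the positive real axis: θ = 0°


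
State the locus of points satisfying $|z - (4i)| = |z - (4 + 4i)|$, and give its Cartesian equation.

|z - z1| = |z - z2| means z is equidistant from z1 and z2,
i.e. the perpendicular bisector of the segment from (0, 4) to (4, 4) (midpoint (2, 4)).
With z = x + yi, square both sides:
(x - 0)^2 + (y - 4)^2 = (x - 4)^2 + (y - 4)^2
The x^2 and y^2 terms cancel: 8x + 0y = 32 - 16 = 16
Simplify: x = 2
Locus: Perpendicular bisector of the segment from (0, 4) to (4, 4): the line x = 2


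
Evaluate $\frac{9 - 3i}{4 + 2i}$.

Multiply numerator and denominator by conjugate (4 - 2i):
= (9 - 3i)(4 - 2i) / (4^2 + 2^2)
= (30 - 30i) / 20
Divide through by 10: (3 - 3i) / 2
= 3/2 - (3/2)i


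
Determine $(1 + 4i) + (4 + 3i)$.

(1 + 4) + (4 + 3)i = 5 + 7i


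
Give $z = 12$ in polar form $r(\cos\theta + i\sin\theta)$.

r = |z| = sqrt(a^2 + b^2) = sqrt((12)^2 + (0)^2) = sqrt(144 + 0) = sqrt(144) = 12
b = 0 and a > 0, so z lies on the positive real axis: θ = 0°
z = 12(cos 0° + i sin 0°)


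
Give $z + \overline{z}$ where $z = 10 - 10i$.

z + conjugate(z) = (a + bi) + (a - bi) = 2a
= 2 * 10 = 20


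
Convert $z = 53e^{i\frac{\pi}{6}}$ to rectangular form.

a = r cos θ = 53 * sqrt(3)/2 = 53*sqrt(3)/2
b = r sin θ = 53 * 1/2 = 53/2
z = 53*sqrt(3)/2 + (53/2)i


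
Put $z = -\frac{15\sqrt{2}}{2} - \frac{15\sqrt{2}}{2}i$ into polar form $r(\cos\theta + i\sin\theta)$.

r = |z| = sqrt(a^2 + b^2) = sqrt((-15*sqrt(2)/2)^2 + (-15*sqrt(2)/2)^2) = sqrt(225/2 + 225/2) = sqrt(225) = 15
θ = arctan(b/a) = arctan(-10.6066/-10.6066) (quadrant-adjusted) = 225°
z = 15(cos 225° + i sin 225°)


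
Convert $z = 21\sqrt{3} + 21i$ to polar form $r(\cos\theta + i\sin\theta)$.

r = |z| = sqrt(a^2 + b^2) = sqrt((21*sqrt(3))^2 + (21)^2) = sqrt(1323 + 441) = sqrt(1764) = 42
θ = arctan(b/a) = arctan(21/36.3731) (quadrant-adjusted) = 30°
z = 42(cos 30° + i sin 30°)


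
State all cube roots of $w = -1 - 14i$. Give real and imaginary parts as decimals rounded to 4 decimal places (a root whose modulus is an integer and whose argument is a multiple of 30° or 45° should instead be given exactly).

|w| = sqrt(197) ≈ 14.035669, arg(w) ≈ 265.914383°
Root modulus = sqrt(197)^(1/3) ≈ 2.412187
Root arguments: θ_k = (arg(w) + 360°k)/3 for k = 0, 1, ..., 2
Compute each root as (root modulus)(cos θ_k + i sin θ_k) using full-precision intermediates, then round to 4 decimal places.
Roots: 0.0573 + 2.4115i, -2.1171 - 1.1561i, 2.0598 - 1.2554i


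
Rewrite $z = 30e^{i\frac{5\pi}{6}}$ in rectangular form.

a = r cos θ = 30 * -sqrt(3)/2 = -15*sqrt(3)
b = r sin θ = 30 * 1/2 = 15
z = -15*sqrt(3) + 15i


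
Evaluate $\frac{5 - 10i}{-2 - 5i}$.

Multiply numerator and denominator by conjugate (-2 + 5i):
= (5 - 10i)(-2 + 5i) / ((-2)^2 + (-5)^2)
= (40 + 45i) / 29
= 40/29 + (45/29)i


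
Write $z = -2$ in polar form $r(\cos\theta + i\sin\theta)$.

r = |z| = sqrt(a^2 + b^2) = sqrt((-2)^2 + (0)^2) = sqrt(4 + 0) = sqrt(4) = 2
b = 0 and a < 0, so z lies on the negative real axis: θ = 180°
z = 2(cos 180° + i sin 180°)


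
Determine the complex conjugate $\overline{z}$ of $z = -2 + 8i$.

If z = a + bi, then conjugate(z) = a - bi
conjugate(-2 + 8i) = -2 - 8i


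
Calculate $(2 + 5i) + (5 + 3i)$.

(2 + 5) + (5 + 3)i = 7 + 8i


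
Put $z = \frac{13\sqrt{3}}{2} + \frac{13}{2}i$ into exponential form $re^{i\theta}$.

r = |z| = sqrt((13*sqrt(3)/2)^2 + (13/2)^2) = sqrt(507/4 + 169/4) = sqrt(169) = 13
θ = arctan(b/a) = arctan(6.5/11.2583) (quadrant-adjusted) = 30° = π/6
z = 13e^(i*π/6)


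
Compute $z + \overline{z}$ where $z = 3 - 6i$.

z + conjugate(z) = (a + bi) + (a - bi) = 2a
= 2 * 3 = 6


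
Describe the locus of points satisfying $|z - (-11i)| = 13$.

|z - z0| = r describes a circle centered at z0 with radius r
Here z0 = -11i and r = 13
Locus: Circle centered at (0, -11) with radius 13


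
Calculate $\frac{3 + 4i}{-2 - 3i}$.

Multiply numerator and denominator by conjugate (-2 + 3i):
= (3 + 4i)(-2 + 3i) / ((-2)^2 + (-3)^2)
= (-18 + i) / 13
= -18/13 + (1/13)i


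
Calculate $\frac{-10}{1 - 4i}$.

Multiply numerator and denominator by conjugate (1 + 4i):
= (-10)(1 + 4i) / (1^2 + (-4)^2)
= (-10 - 40i) / 17
= -10/17 - (40/17)i


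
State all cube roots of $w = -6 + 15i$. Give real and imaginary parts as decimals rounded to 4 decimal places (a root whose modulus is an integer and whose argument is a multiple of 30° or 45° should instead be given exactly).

|w| = sqrt(261) ≈ 16.155494, arg(w) ≈ 111.801409°
Root modulus = sqrt(261)^(1/3) ≈ 2.527979
Root arguments: θ_k = (arg(w) + 360°k)/3 for k = 0, 1, ..., 2
Compute each root as (root modulus)(cos θ_k + i sin θ_k) using full-precision intermediates, then round to 4 decimal places.
Roots: 2.0118 + 1.5308i, -2.3316 + 0.9769i, 0.3198 - 2.5077i


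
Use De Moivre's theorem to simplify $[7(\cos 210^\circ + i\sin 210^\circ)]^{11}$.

By De Moivre: z^n = r^n(cos(nθ) + i sin(nθ))
= 7^11(cos(11*210°) + i sin(11*210°))
= 1977326743(cos 150° + i sin 150°)
= -1977326743*sqrt(3)/2 + (1977326743/2)i


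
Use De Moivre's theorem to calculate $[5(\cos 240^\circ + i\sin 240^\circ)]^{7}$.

By De Moivre: z^n = r^n(cos(nθ) + i sin(nθ))
= 5^7(cos(7*240°) + i sin(7*240°))
= 78125(cos 240° + i sin 240°)
= -78125/2 - (78125*sqrt(3)/2)i


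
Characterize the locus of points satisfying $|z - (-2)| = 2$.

|z - z0| = r describes a circle centered at z0 with radius r
Here z0 = -2 and r = 2
Locus: Circle centered at (-2, 0) with radius 2


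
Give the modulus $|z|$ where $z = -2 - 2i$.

|z| = sqrt(a^2 + b^2) = sqrt((-2)^2 + (-2)^2) = sqrt(8) = sqrt(8)


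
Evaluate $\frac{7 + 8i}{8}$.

Divisor is real, so divide each part by 8:
= 7/8 + i


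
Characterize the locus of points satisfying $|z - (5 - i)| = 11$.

|z - z0| = r describes a circle centered at z0 with radius r
Here z0 = 5 - i and r = 11
Locus: Circle centered at (5, -1) with radius 11


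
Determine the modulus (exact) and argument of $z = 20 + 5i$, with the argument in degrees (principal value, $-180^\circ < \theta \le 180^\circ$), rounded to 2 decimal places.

|z| = sqrt(20^2 + 5^2) = sqrt(425)
arg(z) = arctan(b/a) = arctan(5/20) (quadrant-adjusted) = 14.04°


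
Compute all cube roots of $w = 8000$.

|w| = 8000, arg(w) = 0°
Root modulus = 8000^(1/3) = 20
Root arguments: θ_k = (0° + 360°k)/3 for k = 0, 1, ..., 2
Roots: 20, -10 + 10*sqrt(3)i, -10 - 10*sqrt(3)i


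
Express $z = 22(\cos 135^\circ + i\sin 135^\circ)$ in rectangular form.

a = r cos θ = 22 * -sqrt(2)/2 = -11*sqrt(2)
b = r sin θ = 22 * sqrt(2)/2 = 11*sqrt(2)
z = -11*sqrt(2) + 11*sqrt(2)i


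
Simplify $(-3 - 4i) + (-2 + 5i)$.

(-3 + (-2)) + (-4 + 5)i = -5 + i


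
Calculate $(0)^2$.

(a + bi)^2 = a^2 - b^2 + 2abi
= 0^2 - 0^2 + 2*0*0i
= 0


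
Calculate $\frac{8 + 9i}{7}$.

Divisor is real, so divide each part by 7:
= 8/7 + (9/7)i


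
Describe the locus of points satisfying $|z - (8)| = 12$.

|z - z0| = r describes a circle centered at z0 with radius r
Here z0 = 8 and r = 12
Locus: Circle centered at (8, 0) with radius 12


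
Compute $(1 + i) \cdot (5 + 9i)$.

(a1*a2 - b1*b2) + (a1*b2 + b1*a2)i
= (5 - 9) + (9 + 5)i
= -4 + 14i


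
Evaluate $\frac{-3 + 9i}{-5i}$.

Multiply numerator and denominator by conjugate (5i):
= (-3 + 9i)(5i) / (0^2 + (-5)^2)
= (-45 - 15i) / 25
Divide through by 5: (-9 - 3i) / 5
= -9/5 - (3/5)i


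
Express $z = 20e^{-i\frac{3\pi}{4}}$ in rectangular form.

a = r cos θ = 20 * -sqrt(2)/2 = -10*sqrt(2)
b = r sin θ = 20 * -sqrt(2)/2 = -10*sqrt(2)
z = -10*sqrt(2) - 10*sqrt(2)i


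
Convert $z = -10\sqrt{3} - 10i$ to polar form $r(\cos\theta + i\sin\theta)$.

r = |z| = sqrt(a^2 + b^2) = sqrt((-10*sqrt(3))^2 + (-10)^2) = sqrt(300 + 100) = sqrt(400) = 20
θ = arctan(b/a) = arctan(-10/-17.3205) (quadrant-adjusted) = 210°
z = 20(cos 210° + i sin 210°)


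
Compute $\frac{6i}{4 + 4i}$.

Multiply numerator and denominator by conjugate (4 - 4i):
= (6i)(4 - 4i) / (4^2 + 4^2)
= (24 + 24i) / 32
Divide through by 8: (3 + 3i) / 4
= 3/4 + (3/4)i


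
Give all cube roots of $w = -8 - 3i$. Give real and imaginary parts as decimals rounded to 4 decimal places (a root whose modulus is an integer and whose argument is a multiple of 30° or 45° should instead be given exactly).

|w| = sqrt(73) ≈ 8.544004, arg(w) ≈ 200.556045°
Root modulus = sqrt(73)^(1/3) ≈ 2.044343
Root arguments: θ_k = (arg(w) + 360°k)/3 for k = 0, 1, ..., 2
Compute each root as (root modulus)(cos θ_k + i sin θ_k) using full-precision intermediates, then round to 4 decimal places.
Roots: 0.8036 + 1.8798i, -2.0297 - 0.2439i, 1.2261 - 1.6359i


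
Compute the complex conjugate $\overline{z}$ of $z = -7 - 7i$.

If z = a + bi, then conjugate(z) = a - bi
conjugate(-7 - 7i) = -7 + 7i


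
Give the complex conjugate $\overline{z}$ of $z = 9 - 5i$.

If z = a + bi, then conjugate(z) = a - bi
conjugate(9 - 5i) = 9 + 5i


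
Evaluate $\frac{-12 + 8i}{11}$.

Divisor is real, so divide each part by 11:
= -12/11 + (8/11)i


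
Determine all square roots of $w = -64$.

|w| = 64, arg(w) = 180°
Root modulus = 64^(1/2) = 8
Root arguments: θ_k = (180° + 360°k)/2 for k = 0, 1, ..., 1
Roots: 8i, -8i


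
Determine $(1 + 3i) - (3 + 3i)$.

(1 - 3) + (3 - 3)i = -2


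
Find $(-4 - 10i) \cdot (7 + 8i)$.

(a1*a2 - b1*b2) + (a1*b2 + b1*a2)i
= (-28 - (-80)) + (-32 + (-70))i
= 52 - 102i


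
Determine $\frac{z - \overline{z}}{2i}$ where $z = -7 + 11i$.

z - conjugate(z) = 2bi
(z - conjugate(z))/(2i) = 2bi/(2i) = b = 11


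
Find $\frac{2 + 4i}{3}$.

Divisor is real, so divide each part by 3:
= 2/3 + (4/3)i


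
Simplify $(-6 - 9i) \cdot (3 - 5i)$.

(a1*a2 - b1*b2) + (a1*b2 + b1*a2)i
= (-18 - 45) + (30 + (-27))i
= -63 + 3i


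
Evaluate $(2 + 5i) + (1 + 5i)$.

(2 + 1) + (5 + 5)i = 3 + 10i


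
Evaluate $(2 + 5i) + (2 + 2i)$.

(2 + 2) + (5 + 2)i = 4 + 7i


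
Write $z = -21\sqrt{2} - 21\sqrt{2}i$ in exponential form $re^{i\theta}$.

r = |z| = sqrt((-21*sqrt(2))^2 + (-21*sqrt(2))^2) = sqrt(882 + 882) = sqrt(1764) = 42
θ = arctan(b/a) = arctan(-29.6985/-29.6985) (quadrant-adjusted) = 225° = 5π/4
z = 42e^(i*5π/4)


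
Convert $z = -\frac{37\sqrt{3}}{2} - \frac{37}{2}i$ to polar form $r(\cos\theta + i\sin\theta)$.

r = |z| = sqrt(a^2 + b^2) = sqrt((-37*sqrt(3)/2)^2 + (-37/2)^2) = sqrt(4107/4 + 1369/4) = sqrt(1369) = 37
θ = arctan(b/a) = arctan(-18.5/-32.0429) (quadrant-adjusted) = 210°
z = 37(cos 210° + i sin 210°)


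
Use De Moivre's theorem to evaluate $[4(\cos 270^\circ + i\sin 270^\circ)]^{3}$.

By De Moivre: z^n = r^n(cos(nθ) + i sin(nθ))
= 4^3(cos(3*270°) + i sin(3*270°))
= 64(cos 90° + i sin 90°)
= 64i


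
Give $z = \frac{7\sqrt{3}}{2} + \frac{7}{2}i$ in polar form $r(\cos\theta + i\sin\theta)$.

r = |z| = sqrt(a^2 + b^2) = sqrt((7*sqrt(3)/2)^2 + (7/2)^2) = sqrt(147/4 + 49/4) = sqrt(49) = 7
θ = arctan(b/a) = arctan(3.5/6.0622) (quadrant-adjusted) = 30°
z = 7(cos 30° + i sin 30°)


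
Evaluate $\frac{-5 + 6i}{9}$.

Divisor is real, so divide each part by 9:
= -5/9 + (2/3)i


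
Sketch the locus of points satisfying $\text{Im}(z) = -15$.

Im(z) = y where z = x + yi; the equation y = -15 is satisfied by all points with that y-coordinate
Locus: Horizontal line y = -15


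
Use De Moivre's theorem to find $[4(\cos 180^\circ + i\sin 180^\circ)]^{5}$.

By De Moivre: z^n = r^n(cos(nθ) + i sin(nθ))
= 4^5(cos(5*180°) + i sin(5*180°))
= 1024(cos 180° + i sin 180°)
= -1024


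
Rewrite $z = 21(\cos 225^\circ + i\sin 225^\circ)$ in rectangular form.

a = r cos θ = 21 * -sqrt(2)/2 = -21*sqrt(2)/2
b = r sin θ = 21 * -sqrt(2)/2 = -21*sqrt(2)/2
z = -21*sqrt(2)/2 - (21*sqrt(2)/2)i


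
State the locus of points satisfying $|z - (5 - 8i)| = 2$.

|z - z0| = r describes a circle centered at z0 with radius r
Here z0 = 5 - 8i and r = 2
Locus: Circle centered at (5, -8) with radius 2


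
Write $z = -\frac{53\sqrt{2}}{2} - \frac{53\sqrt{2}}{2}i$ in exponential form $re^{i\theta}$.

r = |z| = sqrt((-53*sqrt(2)/2)^2 + (-53*sqrt(2)/2)^2) = sqrt(2809/2 + 2809/2) = sqrt(2809) = 53
θ = arctan(b/a) = arctan(-37.4767/-37.4767) (quadrant-adjusted) = -135° = -3π/4
z = 53e^(-i*3π/4)


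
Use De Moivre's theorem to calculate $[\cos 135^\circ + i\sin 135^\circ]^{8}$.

By De Moivre: z^n = r^n(cos(nθ) + i sin(nθ))
= 1^8(cos(8*135°) + i sin(8*135°))
= 1(cos 0° + i sin 0°)
= 1


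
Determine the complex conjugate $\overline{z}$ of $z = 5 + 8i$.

If z = a + bi, then conjugate(z) = a - bi
conjugate(5 + 8i) = 5 - 8i


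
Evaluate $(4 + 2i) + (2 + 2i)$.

(4 + 2) + (2 + 2)i = 6 + 4i


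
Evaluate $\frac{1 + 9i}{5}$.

Divisor is real, so divide each part by 5:
= 1/5 + (9/5)i


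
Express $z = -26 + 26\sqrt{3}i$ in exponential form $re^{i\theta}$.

r = |z| = sqrt((-26)^2 + (26*sqrt(3))^2) = sqrt(676 + 2028) = sqrt(2704) = 52
θ = arctan(b/a) = arctan(45.0333/-26) (quadrant-adjusted) = 120° = 2π/3
z = 52e^(i*2π/3)


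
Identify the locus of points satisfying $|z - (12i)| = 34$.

|z - z0| = r describes a circle centered at z0 with radius r
Here z0 = 12i and r = 34
Locus: Circle centered at (0, 12) with radius 34


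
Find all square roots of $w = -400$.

|w| = 400, arg(w) = 180°
Root modulus = 400^(1/2) = 20
Root arguments: θ_k = (180° + 360°k)/2 for k = 0, 1, ..., 1
Roots: 20i, -20i


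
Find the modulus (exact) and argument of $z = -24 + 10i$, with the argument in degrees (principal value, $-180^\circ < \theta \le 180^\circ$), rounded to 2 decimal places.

|z| = sqrt((-24)^2 + 10^2) = 26
arg(z) = arctan(b/a) = arctan(10/-24) (quadrant-adjusted) = 157.38°


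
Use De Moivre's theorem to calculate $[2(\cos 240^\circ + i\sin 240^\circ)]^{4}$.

By De Moivre: z^n = r^n(cos(nθ) + i sin(nθ))
= 2^4(cos(4*240°) + i sin(4*240°))
= 16(cos 240° + i sin 240°)
= -8 - 8*sqrt(3)i


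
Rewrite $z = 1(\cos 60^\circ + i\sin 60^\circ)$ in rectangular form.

a = r cos θ = 1 * 1/2 = 1/2
b = r sin θ = 1 * sqrt(3)/2 = sqrt(3)/2
z = 1/2 + (sqrt(3)/2)i


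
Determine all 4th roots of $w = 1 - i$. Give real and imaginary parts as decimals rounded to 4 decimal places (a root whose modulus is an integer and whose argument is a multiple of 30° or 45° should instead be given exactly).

|w| = sqrt(2) ≈ 1.414214, arg(w) = 315°
Root modulus = sqrt(2)^(1/4) ≈ 1.090508
Root arguments: θ_k = (315° + 360°k)/4 for k = 0, 1, ..., 3
Compute each root as (root modulus)(cos θ_k + i sin θ_k) using full-precision intermediates, then round to 4 decimal places.
Roots: 0.2127 + 1.0696i, -1.0696 + 0.2127i, -0.2127 - 1.0696i, 1.0696 - 0.2127i


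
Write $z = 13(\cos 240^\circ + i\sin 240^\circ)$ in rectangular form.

a = r cos θ = 13 * -1/2 = -13/2
b = r sin θ = 13 * -sqrt(3)/2 = -13*sqrt(3)/2
z = -13/2 - (13*sqrt(3)/2)i


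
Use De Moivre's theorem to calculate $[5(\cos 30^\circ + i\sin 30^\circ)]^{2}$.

By De Moivre: z^n = r^n(cos(nθ) + i sin(nθ))
= 5^2(cos(2*30°) + i sin(2*30°))
= 25(cos 60° + i sin 60°)
= 25/2 + (25*sqrt(3)/2)i


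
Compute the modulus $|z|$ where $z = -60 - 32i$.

|z| = sqrt(a^2 + b^2) = sqrt((-60)^2 + (-32)^2) = sqrt(4624) = 68


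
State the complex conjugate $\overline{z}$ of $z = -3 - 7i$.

If z = a + bi, then conjugate(z) = a - bi
conjugate(-3 - 7i) = -3 + 7i


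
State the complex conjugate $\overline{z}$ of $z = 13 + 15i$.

If z = a + bi, then conjugate(z) = a - bi
conjugate(13 + 15i) = 13 - 15i


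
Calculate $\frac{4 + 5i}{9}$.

Divisor is real, so divide each part by 9:
= 4/9 + (5/9)i


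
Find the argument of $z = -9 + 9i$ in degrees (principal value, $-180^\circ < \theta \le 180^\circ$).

θ = arctan(b/a) = arctan(9/-9) (quadrant-adjusted) = 135°


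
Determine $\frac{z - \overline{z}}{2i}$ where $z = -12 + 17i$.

z - conjugate(z) = 2bi
(z - conjugate(z))/(2i) = 2bi/(2i) = b = 17


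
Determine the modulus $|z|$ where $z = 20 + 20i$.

|z| = sqrt(a^2 + b^2) = sqrt(20^2 + 20^2) = sqrt(800) = sqrt(800)


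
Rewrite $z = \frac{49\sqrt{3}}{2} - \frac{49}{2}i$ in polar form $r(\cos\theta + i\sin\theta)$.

r = |z| = sqrt(a^2 + b^2) = sqrt((49*sqrt(3)/2)^2 + (-49/2)^2) = sqrt(7203/4 + 2401/4) = sqrt(2401) = 49
θ = arctan(b/a) = arctan(-24.5/42.4352) (quadrant-adjusted) = 330°
z = 49(cos 330° + i sin 330°)


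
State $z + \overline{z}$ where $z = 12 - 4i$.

z + conjugate(z) = (a + bi) + (a - bi) = 2a
= 2 * 12 = 24


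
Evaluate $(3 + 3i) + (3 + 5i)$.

(3 + 3) + (3 + 5)i = 6 + 8i


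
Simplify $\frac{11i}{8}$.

Divisor is real, so divide each part by 8:
= 0 + (11/8)i


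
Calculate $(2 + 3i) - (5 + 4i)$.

(2 - 5) + (3 - 4)i = -3 - i


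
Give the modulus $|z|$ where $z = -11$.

|z| = sqrt(a^2 + b^2) = sqrt((-11)^2 + 0^2) = sqrt(121) = 11


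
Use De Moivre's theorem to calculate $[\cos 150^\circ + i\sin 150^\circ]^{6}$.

By De Moivre: z^n = r^n(cos(nθ) + i sin(nθ))
= 1^6(cos(6*150°) + i sin(6*150°))
= 1(cos 180° + i sin 180°)
= -1


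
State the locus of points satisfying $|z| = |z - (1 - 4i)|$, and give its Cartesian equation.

|z - z1| = |z - z2| means z is equidistant from z1 and z2,
i.e. the perpendicular bisector of the segment from (0, 0) to (1, -4) (midpoint (1/2, -2)).
With z = x + yi, square both sides:
(x - 0)^2 + (y - 0)^2 = (x - 1)^2 + (y - (-4))^2
The x^2 and y^2 terms cancel: 2x + (-8)y = 17 - 0 = 17
Simplify: 2x - 8y = 17
Locus: Perpendicular bisector of the segment from (0, 0) to (1, -4): the line 2x - 8y = 17


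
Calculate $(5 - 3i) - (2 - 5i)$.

(5 - 2) + (-3 - (-5))i = 3 + 2i


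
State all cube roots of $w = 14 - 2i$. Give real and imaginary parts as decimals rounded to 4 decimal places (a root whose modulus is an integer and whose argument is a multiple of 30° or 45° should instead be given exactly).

|w| = sqrt(200) ≈ 14.142136, arg(w) ≈ 351.869898°
Root modulus = sqrt(200)^(1/3) ≈ 2.418271
Root arguments: θ_k = (arg(w) + 360°k)/3 for k = 0, 1, ..., 2
Compute each root as (root modulus)(cos θ_k + i sin θ_k) using full-precision intermediates, then round to 4 decimal places.
Roots: -1.1088 + 2.1491i, -1.3068 - 2.0348i, 2.4156 - 0.1143i


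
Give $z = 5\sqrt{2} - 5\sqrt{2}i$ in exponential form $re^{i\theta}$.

r = |z| = sqrt((5*sqrt(2))^2 + (-5*sqrt(2))^2) = sqrt(50 + 50) = sqrt(100) = 10
θ = arctan(b/a) = arctan(-7.0711/7.0711) (quadrant-adjusted) = -45° = -π/4
z = 10e^(-i*π/4)


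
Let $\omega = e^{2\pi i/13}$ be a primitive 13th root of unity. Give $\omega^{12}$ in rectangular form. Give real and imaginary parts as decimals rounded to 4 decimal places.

ω^12 = e^(2πi·12/13) = e^(i·24π/13)
= cos(24π/13) + i sin(24π/13)
= 0.8855 - 0.4647i


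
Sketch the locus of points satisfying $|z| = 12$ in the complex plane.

|z| = 12 means sqrt(x^2 + y^2) = 12
This is a circle of radius 12 centered at the origin


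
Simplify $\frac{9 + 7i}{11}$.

Divisor is real, so divide each part by 11:
= 9/11 + (7/11)i


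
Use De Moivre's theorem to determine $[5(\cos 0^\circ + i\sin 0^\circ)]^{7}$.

By De Moivre: z^n = r^n(cos(nθ) + i sin(nθ))
= 5^7(cos(7*0°) + i sin(7*0°))
= 78125(cos 0° + i sin 0°)
= 78125


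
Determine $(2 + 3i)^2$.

(a + bi)^2 = a^2 - b^2 + 2abi
= 2^2 - 3^2 + 2*2*3i
= -5 + 12i


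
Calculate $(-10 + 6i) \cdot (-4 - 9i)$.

(a1*a2 - b1*b2) + (a1*b2 + b1*a2)i
= (40 - (-54)) + (90 + (-24))i
= 94 + 66i


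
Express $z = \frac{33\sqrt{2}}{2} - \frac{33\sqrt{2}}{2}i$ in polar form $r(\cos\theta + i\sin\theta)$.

r = |z| = sqrt(a^2 + b^2) = sqrt((33*sqrt(2)/2)^2 + (-33*sqrt(2)/2)^2) = sqrt(1089/2 + 1089/2) = sqrt(1089) = 33
θ = arctan(b/a) = arctan(-23.3345/23.3345) (quadrant-adjusted) = 315°
z = 33(cos 315° + i sin 315°)


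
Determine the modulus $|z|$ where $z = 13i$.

|z| = sqrt(a^2 + b^2) = sqrt(0^2 + 13^2) = sqrt(169) = 13


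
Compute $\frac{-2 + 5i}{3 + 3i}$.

Multiply numerator and denominator by conjugate (3 - 3i):
= (-2 + 5i)(3 - 3i) / (3^2 + 3^2)
= (9 + 21i) / 18
Divide through by 3: (3 + 7i) / 6
= 1/2 + (7/6)i


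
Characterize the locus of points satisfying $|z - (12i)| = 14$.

|z - z0| = r describes a circle centered at z0 with radius r
Here z0 = 12i and r = 14
Locus: Circle centered at (0, 12) with radius 14


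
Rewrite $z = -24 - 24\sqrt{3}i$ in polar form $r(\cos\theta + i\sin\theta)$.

r = |z| = sqrt(a^2 + b^2) = sqrt((-24)^2 + (-24*sqrt(3))^2) = sqrt(576 + 1728) = sqrt(2304) = 48
θ = arctan(b/a) = arctan(-41.5692/-24) (quadrant-adjusted) = 240°
z = 48(cos 240° + i sin 240°)


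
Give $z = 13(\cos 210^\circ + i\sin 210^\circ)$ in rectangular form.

a = r cos θ = 13 * -sqrt(3)/2 = -13*sqrt(3)/2
b = r sin θ = 13 * -1/2 = -13/2
z = -13*sqrt(3)/2 - (13/2)i


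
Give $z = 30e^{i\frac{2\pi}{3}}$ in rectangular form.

a = r cos θ = 30 * -1/2 = -15
b = r sin θ = 30 * sqrt(3)/2 = 15*sqrt(3)
z = -15 + 15*sqrt(3)i


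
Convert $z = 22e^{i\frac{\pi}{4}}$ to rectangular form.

a = r cos θ = 22 * sqrt(2)/2 = 11*sqrt(2)
b = r sin θ = 22 * sqrt(2)/2 = 11*sqrt(2)
z = 11*sqrt(2) + 11*sqrt(2)i
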